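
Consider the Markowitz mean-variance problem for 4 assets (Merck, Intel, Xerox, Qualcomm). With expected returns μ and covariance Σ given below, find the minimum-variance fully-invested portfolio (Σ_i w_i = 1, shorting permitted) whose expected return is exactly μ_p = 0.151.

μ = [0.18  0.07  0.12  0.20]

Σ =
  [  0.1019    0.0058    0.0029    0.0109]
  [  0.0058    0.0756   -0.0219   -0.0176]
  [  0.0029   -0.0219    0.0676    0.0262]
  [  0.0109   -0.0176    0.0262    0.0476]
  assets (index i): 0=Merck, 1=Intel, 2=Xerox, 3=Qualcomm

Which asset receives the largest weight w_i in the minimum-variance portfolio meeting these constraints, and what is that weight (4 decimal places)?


Qualcomm (0.4642)

g=Σ⁻¹μ = [1.1704  2.0449  0.7243  4.2911]
h=Σ⁻¹𝟙 = [6.0692  21.3863  13.7192  19.9748]
a=μᵀg=1.298959  b=𝟙ᵀg=8.230766  c=𝟙ᵀh=61.149554  D=ac−b²=11.685228
λ₁=(c·0.151−b)/D = (61.149554·0.151−8.230766)/11.685228 = 0.085819
λ₂=(a−b·0.151)/D = (1.298959−8.230766·0.151)/11.685228 = 0.004802
w* = 0.085819·g + 0.004802·h:
  w_0 = 0.085819·1.1704 + 0.004802·6.0692 = 0.1296  (Merck)
  w_1 = 0.085819·2.0449 + 0.004802·21.3863 = 0.2782  (Intel)
  w_2 = 0.085819·0.7243 + 0.004802·13.7192 = 0.1280  (Xerox)
  w_3 = 0.085819·4.2911 + 0.004802·19.9748 = 0.4642  (Qualcomm)
Σw_i=1.0000  μᵀw=0.1510
σ²=wᵀΣw=λ₁·μ_p+λ₂ = 0.085819·0.151 + 0.004802 = 0.017761 ≈ 0.0178


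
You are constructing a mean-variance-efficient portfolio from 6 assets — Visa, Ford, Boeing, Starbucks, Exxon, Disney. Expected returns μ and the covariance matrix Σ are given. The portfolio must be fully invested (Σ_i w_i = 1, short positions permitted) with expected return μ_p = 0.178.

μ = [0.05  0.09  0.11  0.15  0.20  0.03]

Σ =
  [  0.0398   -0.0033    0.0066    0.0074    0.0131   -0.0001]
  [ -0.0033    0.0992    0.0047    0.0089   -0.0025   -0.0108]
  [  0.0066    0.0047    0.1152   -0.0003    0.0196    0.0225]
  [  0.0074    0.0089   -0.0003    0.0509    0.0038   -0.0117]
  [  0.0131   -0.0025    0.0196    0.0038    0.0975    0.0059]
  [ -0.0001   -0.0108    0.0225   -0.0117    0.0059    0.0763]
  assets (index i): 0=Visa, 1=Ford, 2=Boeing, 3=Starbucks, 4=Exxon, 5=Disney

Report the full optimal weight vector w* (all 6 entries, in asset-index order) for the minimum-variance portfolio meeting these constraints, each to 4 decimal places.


p=Σ⁻¹μ = [0.1208  0.7514  0.4909  2.8147  1.8068  0.6469]
q=Σ⁻¹𝟙 = [20.3904  10.8870  3.0282  18.0927  5.5060  16.1295]
a=μᵀp=0.930635  b=𝟙ᵀp=6.631444  c=𝟙ᵀq=74.033899  D=ac−b²=24.922478
λ₁=(c·0.178−b)/D = (74.033899·0.178−6.631444)/24.922478 = 0.262678
λ₂=(a−b·0.178)/D = (0.930635−6.631444·0.178)/24.922478 = -0.010022
w* = 0.262678·p + -0.010022·q:
  w_0 = 0.262678·0.1208 + -0.010022·20.3904 = -0.1726  (Visa)
  w_1 = 0.262678·0.7514 + -0.010022·10.8870 = 0.0883  (Ford)
  w_2 = 0.262678·0.4909 + -0.010022·3.0282 = 0.0986  (Boeing)
  w_3 = 0.262678·2.8147 + -0.010022·18.0927 = 0.5580  (Starbucks)
  w_4 = 0.262678·1.8068 + -0.010022·5.5060 = 0.4194  (Exxon)
  w_5 = 0.262678·0.6469 + -0.010022·16.1295 = 0.0083  (Disney)
Σw_i=1.0000  μᵀw=0.1780
σ²=wᵀΣw=λ₁·μ_p+λ₂ = 0.262678·0.178 + -0.010022 = 0.036735 ≈ 0.0367

-0.1726  0.0883  0.0986  0.5580  0.4194  0.0083


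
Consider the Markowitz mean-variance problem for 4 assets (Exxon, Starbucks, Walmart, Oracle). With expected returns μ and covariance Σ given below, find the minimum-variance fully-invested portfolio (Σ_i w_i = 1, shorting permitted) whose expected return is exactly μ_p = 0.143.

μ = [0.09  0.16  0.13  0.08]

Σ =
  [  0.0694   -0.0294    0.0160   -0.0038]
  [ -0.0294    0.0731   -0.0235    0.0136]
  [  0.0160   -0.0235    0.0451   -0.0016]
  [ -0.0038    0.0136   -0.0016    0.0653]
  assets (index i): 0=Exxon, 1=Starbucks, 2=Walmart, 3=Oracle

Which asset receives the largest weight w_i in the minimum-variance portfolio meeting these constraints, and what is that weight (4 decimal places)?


x=Σ⁻¹μ = [2.1628  4.3760  4.4148  0.5478]
y=Σ⁻¹𝟙 = [20.5300  29.7803  30.7994  11.0610]
a=μᵀx=1.512555  b=𝟙ᵀx=11.501350  c=𝟙ᵀy=92.170683  D=ac−b²=7.132148
λ₁=(c·0.143−b)/D = (92.170683·0.143−11.501350)/7.132148 = 0.235421
λ₂=(a−b·0.143)/D = (1.512555−11.501350·0.143)/7.132148 = -0.018527
w* = 0.235421·x + -0.018527·y:
  w_0 = 0.235421·2.1628 + -0.018527·20.5300 = 0.1288  (Exxon)
  w_1 = 0.235421·4.3760 + -0.018527·29.7803 = 0.4785  (Starbucks)
  w_2 = 0.235421·4.4148 + -0.018527·30.7994 = 0.4687  (Walmart)
  w_3 = 0.235421·0.5478 + -0.018527·11.0610 = -0.0760  (Oracle)
Σw_i=1.0000  μᵀw=0.1430
σ²=wᵀΣw=λ₁·μ_p+λ₂ = 0.235421·0.143 + -0.018527 = 0.015138 ≈ 0.0151

Starbucks (0.4785)


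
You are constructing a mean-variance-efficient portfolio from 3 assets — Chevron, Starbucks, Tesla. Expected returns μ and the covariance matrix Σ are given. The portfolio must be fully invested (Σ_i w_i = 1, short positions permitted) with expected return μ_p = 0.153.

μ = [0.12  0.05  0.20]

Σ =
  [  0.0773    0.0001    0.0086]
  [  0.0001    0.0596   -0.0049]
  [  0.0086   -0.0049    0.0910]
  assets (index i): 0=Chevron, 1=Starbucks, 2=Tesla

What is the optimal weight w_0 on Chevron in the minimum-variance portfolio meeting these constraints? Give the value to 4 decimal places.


0.2964

g=Σ⁻¹μ = [1.3143  1.0117  2.1281]
h=Σ⁻¹𝟙 = [11.7086  17.6495  10.8328]
a=μᵀg=0.633916  b=𝟙ᵀg=4.454072  c=𝟙ᵀh=40.190914  D=ac−b²=5.638920
λ₁=(c·0.153−b)/D = (40.190914·0.153−4.454072)/5.638920 = 0.300614
λ₂=(a−b·0.153)/D = (0.633916−4.454072·0.153)/5.638920 = -0.008434
w* = 0.300614·g + -0.008434·h:
  w_0 = 0.300614·1.3143 + -0.008434·11.7086 = 0.2964  (Chevron)
  w_1 = 0.300614·1.0117 + -0.008434·17.6495 = 0.1553  (Starbucks)
  w_2 = 0.300614·2.1281 + -0.008434·10.8328 = 0.5484  (Tesla)
Σw_i=1.0000  μᵀw=0.1530
σ²=wᵀΣw=λ₁·μ_p+λ₂ = 0.300614·0.153 + -0.008434 = 0.037560 ≈ 0.0376


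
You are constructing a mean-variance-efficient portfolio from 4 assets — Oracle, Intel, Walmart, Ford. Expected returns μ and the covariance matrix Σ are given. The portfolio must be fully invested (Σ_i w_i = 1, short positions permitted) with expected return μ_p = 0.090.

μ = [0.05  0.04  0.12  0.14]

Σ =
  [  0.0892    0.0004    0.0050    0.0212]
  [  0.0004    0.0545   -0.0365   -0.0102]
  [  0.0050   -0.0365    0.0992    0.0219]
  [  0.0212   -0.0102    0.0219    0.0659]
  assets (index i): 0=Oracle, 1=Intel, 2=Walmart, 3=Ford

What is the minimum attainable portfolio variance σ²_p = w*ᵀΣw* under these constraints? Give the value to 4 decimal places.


p=Σ⁻¹μ = [0.0032  2.1497  1.5737  1.9331]
q=Σ⁻¹𝟙 = [7.2201  33.5168  19.4969  11.5603]
a=μᵀp=0.545632  b=𝟙ᵀp=5.659741  c=𝟙ᵀq=71.794010  D=ac−b²=7.140421
λ₁=(c·0.090−b)/D = (71.794010·0.090−5.659741)/7.140421 = 0.112279
λ₂=(a−b·0.090)/D = (0.545632−5.659741·0.090)/7.140421 = 0.005077
w* = 0.112279·p + 0.005077·q:
  w_0 = 0.112279·0.0032 + 0.005077·7.2201 = 0.0370  (Oracle)
  w_1 = 0.112279·2.1497 + 0.005077·33.5168 = 0.4115  (Intel)
  w_2 = 0.112279·1.5737 + 0.005077·19.4969 = 0.2757  (Walmart)
  w_3 = 0.112279·1.9331 + 0.005077·11.5603 = 0.2757  (Ford)
Σw_i=1.0000  μᵀw=0.0900
σ²=wᵀΣw=λ₁·μ_p+λ₂ = 0.112279·0.090 + 0.005077 = 0.015183 ≈ 0.0152

0.0152


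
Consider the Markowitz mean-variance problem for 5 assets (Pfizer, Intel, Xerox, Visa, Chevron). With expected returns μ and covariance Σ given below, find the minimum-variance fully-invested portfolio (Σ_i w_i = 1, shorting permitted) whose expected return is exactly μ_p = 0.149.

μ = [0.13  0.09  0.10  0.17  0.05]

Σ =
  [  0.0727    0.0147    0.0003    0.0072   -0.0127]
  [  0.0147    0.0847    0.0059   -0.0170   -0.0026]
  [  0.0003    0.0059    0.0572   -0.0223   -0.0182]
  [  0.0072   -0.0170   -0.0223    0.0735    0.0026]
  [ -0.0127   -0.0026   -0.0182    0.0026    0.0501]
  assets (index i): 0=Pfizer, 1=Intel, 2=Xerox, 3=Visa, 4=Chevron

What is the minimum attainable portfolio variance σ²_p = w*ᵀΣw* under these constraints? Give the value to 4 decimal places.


x=Σ⁻¹μ = [1.6299  1.3022  3.8343  3.5227  2.6888]
y=Σ⁻¹𝟙 = [14.9416  12.7815  37.6121  25.2090  36.7662]
a=μᵀx=1.445800  b=𝟙ᵀx=12.977801  c=𝟙ᵀy=127.310462  D=ac−b²=15.642092
λ₁=(c·0.149−b)/D = (127.310462·0.149−12.977801)/15.642092 = 0.383034
λ₂=(a−b·0.149)/D = (1.445800−12.977801·0.149)/15.642092 = -0.031191
w* = 0.383034·x + -0.031191·y:
  w_0 = 0.383034·1.6299 + -0.031191·14.9416 = 0.1583  (Pfizer)
  w_1 = 0.383034·1.3022 + -0.031191·12.7815 = 0.1001  (Intel)
  w_2 = 0.383034·3.8343 + -0.031191·37.6121 = 0.2955  (Xerox)
  w_3 = 0.383034·3.5227 + -0.031191·25.2090 = 0.5630  (Visa)
  w_4 = 0.383034·2.6888 + -0.031191·36.7662 = -0.1169  (Chevron)
Σw_i=1.0000  μᵀw=0.1490
σ²=wᵀΣw=λ₁·μ_p+λ₂ = 0.383034·0.149 + -0.031191 = 0.025881 ≈ 0.0259

0.0259


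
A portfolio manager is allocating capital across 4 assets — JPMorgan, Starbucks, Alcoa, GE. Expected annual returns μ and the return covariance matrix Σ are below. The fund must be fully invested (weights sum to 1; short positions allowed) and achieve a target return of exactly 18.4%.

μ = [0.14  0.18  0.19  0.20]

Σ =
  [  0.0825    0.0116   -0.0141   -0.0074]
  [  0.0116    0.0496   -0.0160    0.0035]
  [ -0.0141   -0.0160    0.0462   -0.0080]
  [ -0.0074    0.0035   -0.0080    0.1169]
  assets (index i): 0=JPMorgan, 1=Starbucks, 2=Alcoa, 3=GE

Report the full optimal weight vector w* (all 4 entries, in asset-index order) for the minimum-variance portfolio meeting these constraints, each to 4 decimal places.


0.0841  0.3286  0.4383  0.1490

u=Σ⁻¹μ = [2.3617  5.1827  7.0065  2.1847]
v=Σ⁻¹𝟙 = [15.7127  27.9745  38.0884  11.3180]
a=μᵀu=3.031694  b=𝟙ᵀu=16.735571  c=𝟙ᵀv=93.093527  D=ac−b²=2.151747
λ₁=(c·0.184−b)/D = (93.093527·0.184−16.735571)/2.151747 = 0.182939
λ₂=(a−b·0.184)/D = (3.031694−16.735571·0.184)/2.151747 = -0.022145
w* = 0.182939·u + -0.022145·v:
  w_0 = 0.182939·2.3617 + -0.022145·15.7127 = 0.0841  (JPMorgan)
  w_1 = 0.182939·5.1827 + -0.022145·27.9745 = 0.3286  (Starbucks)
  w_2 = 0.182939·7.0065 + -0.022145·38.0884 = 0.4383  (Alcoa)
  w_3 = 0.182939·2.1847 + -0.022145·11.3180 = 0.1490  (GE)
Σw_i=1.0000  μᵀw=0.1840
σ²=wᵀΣw=λ₁·μ_p+λ₂ = 0.182939·0.184 + -0.022145 = 0.011515 ≈ 0.0115


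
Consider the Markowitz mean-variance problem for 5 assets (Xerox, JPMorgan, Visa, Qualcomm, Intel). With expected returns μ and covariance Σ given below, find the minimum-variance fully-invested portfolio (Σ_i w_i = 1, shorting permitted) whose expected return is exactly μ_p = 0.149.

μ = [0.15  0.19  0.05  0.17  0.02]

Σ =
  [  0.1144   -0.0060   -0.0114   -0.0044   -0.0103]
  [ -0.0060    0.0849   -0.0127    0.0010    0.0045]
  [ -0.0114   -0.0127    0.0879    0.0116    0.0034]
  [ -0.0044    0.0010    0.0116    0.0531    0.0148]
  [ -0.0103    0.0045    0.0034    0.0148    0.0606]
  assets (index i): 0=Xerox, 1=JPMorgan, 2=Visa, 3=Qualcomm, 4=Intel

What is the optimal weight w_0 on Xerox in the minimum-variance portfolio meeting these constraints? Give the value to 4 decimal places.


g=Σ⁻¹μ = [1.5984  2.4417  0.7164  3.2465  -0.4127]
h=Σ⁻¹𝟙 = [12.4616  13.6824  12.7228  13.0057  13.7136]
a=μᵀg=1.283143  b=𝟙ᵀg=7.590276  c=𝟙ᵀh=65.586081  D=ac−b²=26.544059
λ₁=(c·0.149−b)/D = (65.586081·0.149−7.590276)/26.544059 = 0.082205
λ₂=(a−b·0.149)/D = (1.283143−7.590276·0.149)/26.544059 = 0.005734
w* = 0.082205·g + 0.005734·h:
  w_0 = 0.082205·1.5984 + 0.005734·12.4616 = 0.2028  (Xerox)
  w_1 = 0.082205·2.4417 + 0.005734·13.6824 = 0.2792  (JPMorgan)
  w_2 = 0.082205·0.7164 + 0.005734·12.7228 = 0.1318  (Visa)
  w_3 = 0.082205·3.2465 + 0.005734·13.0057 = 0.3414  (Qualcomm)
  w_4 = 0.082205·-0.4127 + 0.005734·13.7136 = 0.0447  (Intel)
Σw_i=1.0000  μᵀw=0.1490
σ²=wᵀΣw=λ₁·μ_p+λ₂ = 0.082205·0.149 + 0.005734 = 0.017982 ≈ 0.0180

0.2028


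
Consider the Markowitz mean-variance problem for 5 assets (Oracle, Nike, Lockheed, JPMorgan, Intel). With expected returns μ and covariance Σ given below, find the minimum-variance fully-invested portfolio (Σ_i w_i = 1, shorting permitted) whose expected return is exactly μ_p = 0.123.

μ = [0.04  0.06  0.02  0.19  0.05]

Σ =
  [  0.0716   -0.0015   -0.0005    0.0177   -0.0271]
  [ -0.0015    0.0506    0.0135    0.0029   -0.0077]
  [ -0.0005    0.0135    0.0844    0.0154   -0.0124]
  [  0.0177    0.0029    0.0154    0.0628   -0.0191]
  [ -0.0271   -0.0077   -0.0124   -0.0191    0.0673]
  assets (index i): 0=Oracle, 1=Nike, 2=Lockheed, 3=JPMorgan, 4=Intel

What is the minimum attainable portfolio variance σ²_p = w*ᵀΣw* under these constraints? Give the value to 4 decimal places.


g=Σ⁻¹μ = [0.4859  1.3956  -0.3270  3.5242  2.0382]
h=Σ⁻¹𝟙 = [23.0870  21.7801  10.4599  15.9097  33.0898]
a=μᵀg=0.868132  b=𝟙ᵀg=7.116824  c=𝟙ᵀh=104.326606  D=ac−b²=39.920035
λ₁=(c·0.123−b)/D = (104.326606·0.123−7.116824)/39.920035 = 0.143170
λ₂=(a−b·0.123)/D = (0.868132−7.116824·0.123)/39.920035 = -0.000181
w* = 0.143170·g + -0.000181·h:
  w_0 = 0.143170·0.4859 + -0.000181·23.0870 = 0.0654  (Oracle)
  w_1 = 0.143170·1.3956 + -0.000181·21.7801 = 0.1959  (Nike)
  w_2 = 0.143170·-0.3270 + -0.000181·10.4599 = -0.0487  (Lockheed)
  w_3 = 0.143170·3.5242 + -0.000181·15.9097 = 0.5017  (JPMorgan)
  w_4 = 0.143170·2.0382 + -0.000181·33.0898 = 0.2858  (Intel)
Σw_i=1.0000  μᵀw=0.1230
σ²=wᵀΣw=λ₁·μ_p+λ₂ = 0.143170·0.123 + -0.000181 = 0.017429 ≈ 0.0174

0.0174


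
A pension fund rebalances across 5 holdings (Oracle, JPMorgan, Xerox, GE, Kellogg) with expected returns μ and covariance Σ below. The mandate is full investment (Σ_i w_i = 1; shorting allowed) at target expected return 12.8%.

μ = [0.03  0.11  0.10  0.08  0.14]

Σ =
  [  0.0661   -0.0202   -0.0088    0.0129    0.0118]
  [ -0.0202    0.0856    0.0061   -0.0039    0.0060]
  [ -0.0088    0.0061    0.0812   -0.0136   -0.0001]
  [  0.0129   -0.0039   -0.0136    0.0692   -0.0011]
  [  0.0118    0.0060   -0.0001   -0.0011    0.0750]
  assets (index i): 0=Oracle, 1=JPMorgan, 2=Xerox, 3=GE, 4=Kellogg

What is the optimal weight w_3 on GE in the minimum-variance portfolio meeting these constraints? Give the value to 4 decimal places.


0.2606

p=Σ⁻¹μ = [0.4286  1.2296  1.4313  1.4542  1.7241]
q=Σ⁻¹𝟙 = [16.9307  14.5790  15.6369  15.3445  9.7492]
a=μᵀp=0.648950  b=𝟙ᵀp=6.267744  c=𝟙ᵀq=72.240234  D=ac−b²=7.595665
λ₁=(c·0.128−b)/D = (72.240234·0.128−6.267744)/7.595665 = 0.392198
λ₂=(a−b·0.128)/D = (0.648950−6.267744·0.128)/7.595665 = -0.020185
w* = 0.392198·p + -0.020185·q:
  w_0 = 0.392198·0.4286 + -0.020185·16.9307 = -0.1737  (Oracle)
  w_1 = 0.392198·1.2296 + -0.020185·14.5790 = 0.1880  (JPMorgan)
  w_2 = 0.392198·1.4313 + -0.020185·15.6369 = 0.2457  (Xerox)
  w_3 = 0.392198·1.4542 + -0.020185·15.3445 = 0.2606  (GE)
  w_4 = 0.392198·1.7241 + -0.020185·9.7492 = 0.4794  (Kellogg)
Σw_i=1.0000  μᵀw=0.1280
σ²=wᵀΣw=λ₁·μ_p+λ₂ = 0.392198·0.128 + -0.020185 = 0.030016 ≈ 0.0300


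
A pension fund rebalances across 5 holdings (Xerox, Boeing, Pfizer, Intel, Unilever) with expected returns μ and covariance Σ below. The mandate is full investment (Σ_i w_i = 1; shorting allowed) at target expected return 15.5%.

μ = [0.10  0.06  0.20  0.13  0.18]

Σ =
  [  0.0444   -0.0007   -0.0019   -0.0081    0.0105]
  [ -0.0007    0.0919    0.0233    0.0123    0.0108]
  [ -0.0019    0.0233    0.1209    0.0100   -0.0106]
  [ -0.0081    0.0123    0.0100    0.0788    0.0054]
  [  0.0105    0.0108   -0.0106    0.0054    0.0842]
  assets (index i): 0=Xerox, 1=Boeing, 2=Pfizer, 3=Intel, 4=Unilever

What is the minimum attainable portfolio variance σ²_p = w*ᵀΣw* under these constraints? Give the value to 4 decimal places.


0.0214

g=Σ⁻¹μ = [2.1262  -0.2269  1.7819  1.5387  2.0274]
h=Σ⁻¹𝟙 = [23.2864  6.6249  7.0378  12.5948  8.2011]
a=μᵀg=1.120334  b=𝟙ᵀg=7.247209  c=𝟙ᵀh=57.744986  D=ac−b²=12.171633
λ₁=(c·0.155−b)/D = (57.744986·0.155−7.247209)/12.171633 = 0.139937
λ₂=(a−b·0.155)/D = (1.120334−7.247209·0.155)/12.171633 = -0.000245
w* = 0.139937·g + -0.000245·h:
  w_0 = 0.139937·2.1262 + -0.000245·23.2864 = 0.2918  (Xerox)
  w_1 = 0.139937·-0.2269 + -0.000245·6.6249 = -0.0334  (Boeing)
  w_2 = 0.139937·1.7819 + -0.000245·7.0378 = 0.2476  (Pfizer)
  w_3 = 0.139937·1.5387 + -0.000245·12.5948 = 0.2122  (Intel)
  w_4 = 0.139937·2.0274 + -0.000245·8.2011 = 0.2817  (Unilever)
Σw_i=1.0000  μᵀw=0.1550
σ²=wᵀΣw=λ₁·μ_p+λ₂ = 0.139937·0.155 + -0.000245 = 0.021445 ≈ 0.0214


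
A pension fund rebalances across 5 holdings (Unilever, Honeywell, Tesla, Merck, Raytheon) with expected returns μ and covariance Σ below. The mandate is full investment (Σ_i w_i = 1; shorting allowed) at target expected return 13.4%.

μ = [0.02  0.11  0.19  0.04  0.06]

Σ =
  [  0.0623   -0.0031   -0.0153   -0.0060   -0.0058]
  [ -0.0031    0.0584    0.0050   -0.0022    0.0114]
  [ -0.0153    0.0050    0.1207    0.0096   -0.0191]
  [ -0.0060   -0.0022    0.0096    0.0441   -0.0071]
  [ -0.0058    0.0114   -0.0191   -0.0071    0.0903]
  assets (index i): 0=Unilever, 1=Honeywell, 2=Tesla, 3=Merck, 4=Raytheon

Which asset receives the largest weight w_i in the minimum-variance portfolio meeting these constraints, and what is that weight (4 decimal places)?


u=Σ⁻¹μ = [0.9991  1.6377  1.7121  0.9058  0.9552]
v=Σ⁻¹𝟙 = [23.4621  15.5114  10.8704  26.6937  15.0210]
a=μᵀu=0.618966  b=𝟙ᵀu=6.209878  c=𝟙ᵀv=91.558564  D=ac−b²=18.109044
λ₁=(c·0.134−b)/D = (91.558564·0.134−6.209878)/18.109044 = 0.334583
λ₂=(a−b·0.134)/D = (0.618966−6.209878·0.134)/18.109044 = -0.011771
w* = 0.334583·u + -0.011771·v:
  w_0 = 0.334583·0.9991 + -0.011771·23.4621 = 0.0581  (Unilever)
  w_1 = 0.334583·1.6377 + -0.011771·15.5114 = 0.3654  (Honeywell)
  w_2 = 0.334583·1.7121 + -0.011771·10.8704 = 0.4449  (Tesla)
  w_3 = 0.334583·0.9058 + -0.011771·26.6937 = -0.0112  (Merck)
  w_4 = 0.334583·0.9552 + -0.011771·15.0210 = 0.1428  (Raytheon)
Σw_i=1.0000  μᵀw=0.1340
σ²=wᵀΣw=λ₁·μ_p+λ₂ = 0.334583·0.134 + -0.011771 = 0.033063 ≈ 0.0331

Tesla (0.4449)


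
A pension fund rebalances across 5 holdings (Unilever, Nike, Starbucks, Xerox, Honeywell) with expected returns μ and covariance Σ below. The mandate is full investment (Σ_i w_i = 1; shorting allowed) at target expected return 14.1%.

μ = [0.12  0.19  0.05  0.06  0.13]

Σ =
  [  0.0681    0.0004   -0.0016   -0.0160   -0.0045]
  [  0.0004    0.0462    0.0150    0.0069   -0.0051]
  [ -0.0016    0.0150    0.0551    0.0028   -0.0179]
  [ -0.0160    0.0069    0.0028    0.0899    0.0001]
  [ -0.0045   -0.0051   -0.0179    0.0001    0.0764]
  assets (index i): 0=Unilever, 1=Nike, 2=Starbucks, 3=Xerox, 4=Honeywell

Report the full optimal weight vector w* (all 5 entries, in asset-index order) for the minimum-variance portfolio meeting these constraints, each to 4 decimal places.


x=Σ⁻¹μ = [2.0633  4.0566  0.5490  0.7037  2.2216]
y=Σ⁻¹𝟙 = [19.3948  15.1443  20.4434  12.7539  20.0154]
a=μᵀx=1.376830  b=𝟙ᵀx=9.594195  c=𝟙ᵀy=87.751760  D=ac−b²=28.770681
λ₁=(c·0.141−b)/D = (87.751760·0.141−9.594195)/28.770681 = 0.096585
λ₂=(a−b·0.141)/D = (1.376830−9.594195·0.141)/28.770681 = 0.000836
w* = 0.096585·x + 0.000836·y:
  w_0 = 0.096585·2.0633 + 0.000836·19.3948 = 0.2155  (Unilever)
  w_1 = 0.096585·4.0566 + 0.000836·15.1443 = 0.4045  (Nike)
  w_2 = 0.096585·0.5490 + 0.000836·20.4434 = 0.0701  (Starbucks)
  w_3 = 0.096585·0.7037 + 0.000836·12.7539 = 0.0786  (Xerox)
  w_4 = 0.096585·2.2216 + 0.000836·20.0154 = 0.2313  (Honeywell)
Σw_i=1.0000  μᵀw=0.1410
σ²=wᵀΣw=λ₁·μ_p+λ₂ = 0.096585·0.141 + 0.000836 = 0.014454 ≈ 0.0145

0.2155  0.4045  0.0701  0.0786  0.2313


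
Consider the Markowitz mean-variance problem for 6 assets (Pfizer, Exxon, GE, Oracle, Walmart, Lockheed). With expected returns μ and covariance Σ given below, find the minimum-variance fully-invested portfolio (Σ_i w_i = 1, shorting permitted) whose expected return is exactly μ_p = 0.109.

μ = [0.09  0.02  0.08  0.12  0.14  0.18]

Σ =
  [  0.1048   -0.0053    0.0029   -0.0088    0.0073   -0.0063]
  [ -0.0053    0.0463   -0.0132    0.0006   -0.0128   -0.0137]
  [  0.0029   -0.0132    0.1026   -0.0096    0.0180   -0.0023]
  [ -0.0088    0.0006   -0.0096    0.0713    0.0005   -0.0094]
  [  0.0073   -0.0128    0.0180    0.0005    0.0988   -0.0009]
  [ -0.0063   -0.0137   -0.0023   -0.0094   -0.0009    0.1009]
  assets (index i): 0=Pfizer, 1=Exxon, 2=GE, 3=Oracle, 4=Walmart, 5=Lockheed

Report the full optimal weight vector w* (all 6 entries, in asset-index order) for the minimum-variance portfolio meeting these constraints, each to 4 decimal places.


0.1150  0.1989  0.1021  0.2192  0.1364  0.2284

g=Σ⁻¹μ = [1.1602  1.9104  1.0094  2.2474  1.4050  2.3607]
h=Σ⁻¹𝟙 = [12.8508  35.2021  14.1651  19.4812  11.2148  17.7307]
a=μᵀg=1.114699  b=𝟙ᵀg=10.093160  c=𝟙ᵀh=110.644691  D=ac−b²=21.463636
λ₁=(c·0.109−b)/D = (110.644691·0.109−10.093160)/21.463636 = 0.091649
λ₂=(a−b·0.109)/D = (1.114699−10.093160·0.109)/21.463636 = 0.000678
w* = 0.091649·g + 0.000678·h:
  w_0 = 0.091649·1.1602 + 0.000678·12.8508 = 0.1150  (Pfizer)
  w_1 = 0.091649·1.9104 + 0.000678·35.2021 = 0.1989  (Exxon)
  w_2 = 0.091649·1.0094 + 0.000678·14.1651 = 0.1021  (GE)
  w_3 = 0.091649·2.2474 + 0.000678·19.4812 = 0.2192  (Oracle)
  w_4 = 0.091649·1.4050 + 0.000678·11.2148 = 0.1364  (Walmart)
  w_5 = 0.091649·2.3607 + 0.000678·17.7307 = 0.2284  (Lockheed)
Σw_i=1.0000  μᵀw=0.1090
σ²=wᵀΣw=λ₁·μ_p+λ₂ = 0.091649·0.109 + 0.000678 = 0.010667 ≈ 0.0107


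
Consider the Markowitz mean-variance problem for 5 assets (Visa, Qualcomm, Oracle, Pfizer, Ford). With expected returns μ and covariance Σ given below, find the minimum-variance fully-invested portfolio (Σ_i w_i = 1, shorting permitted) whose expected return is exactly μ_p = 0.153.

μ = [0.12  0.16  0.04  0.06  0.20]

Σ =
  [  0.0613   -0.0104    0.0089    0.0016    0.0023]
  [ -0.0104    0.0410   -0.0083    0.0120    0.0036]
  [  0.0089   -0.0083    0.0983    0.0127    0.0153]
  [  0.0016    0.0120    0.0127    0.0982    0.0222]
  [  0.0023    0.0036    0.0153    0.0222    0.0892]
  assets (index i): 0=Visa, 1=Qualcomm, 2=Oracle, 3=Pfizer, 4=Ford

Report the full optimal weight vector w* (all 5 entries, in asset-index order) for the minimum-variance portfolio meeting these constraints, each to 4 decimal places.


x=Σ⁻¹μ = [2.6292  4.5950  0.3004  -0.4982  2.0614]
y=Σ⁻¹𝟙 = [19.6289  29.6384  9.3571  3.4383  7.0478]
a=μᵀx=1.445102  b=𝟙ᵀx=9.087740  c=𝟙ᵀy=69.110397  D=ac−b²=17.284527
λ₁=(c·0.153−b)/D = (69.110397·0.153−9.087740)/17.284527 = 0.085982
λ₂=(a−b·0.153)/D = (1.445102−9.087740·0.153)/17.284527 = 0.003163
w* = 0.085982·x + 0.003163·y:
  w_0 = 0.085982·2.6292 + 0.003163·19.6289 = 0.2882  (Visa)
  w_1 = 0.085982·4.5950 + 0.003163·29.6384 = 0.4888  (Qualcomm)
  w_2 = 0.085982·0.3004 + 0.003163·9.3571 = 0.0554  (Oracle)
  w_3 = 0.085982·-0.4982 + 0.003163·3.4383 = -0.0320  (Pfizer)
  w_4 = 0.085982·2.0614 + 0.003163·7.0478 = 0.1995  (Ford)
Σw_i=1.0000  μᵀw=0.1530
σ²=wᵀΣw=λ₁·μ_p+λ₂ = 0.085982·0.153 + 0.003163 = 0.016319 ≈ 0.0163

0.2882  0.4888  0.0554  -0.0320  0.1995


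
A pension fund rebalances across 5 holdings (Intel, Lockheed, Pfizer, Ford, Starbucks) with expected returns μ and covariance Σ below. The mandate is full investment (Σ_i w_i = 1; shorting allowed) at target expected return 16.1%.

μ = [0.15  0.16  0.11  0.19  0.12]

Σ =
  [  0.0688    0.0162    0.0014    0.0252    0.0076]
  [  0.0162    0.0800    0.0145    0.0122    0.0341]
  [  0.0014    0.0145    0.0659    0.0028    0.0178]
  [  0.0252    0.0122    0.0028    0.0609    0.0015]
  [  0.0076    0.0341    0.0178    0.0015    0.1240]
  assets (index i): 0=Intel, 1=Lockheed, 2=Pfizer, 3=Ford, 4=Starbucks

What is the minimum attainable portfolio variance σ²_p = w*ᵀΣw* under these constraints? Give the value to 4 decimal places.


u=Σ⁻¹μ = [0.9701  1.0326  1.2035  2.4459  0.4220]
v=Σ⁻¹𝟙 = [8.5222  5.0233  12.2594  11.2189  4.2652]
a=μᵀu=0.958463  b=𝟙ᵀu=6.074018  c=𝟙ᵀv=41.289086  D=ac−b²=2.680384
λ₁=(c·0.161−b)/D = (41.289086·0.161−6.074018)/2.680384 = 0.213971
λ₂=(a−b·0.161)/D = (0.958463−6.074018·0.161)/2.680384 = -0.007258
w* = 0.213971·u + -0.007258·v:
  w_0 = 0.213971·0.9701 + -0.007258·8.5222 = 0.1457  (Intel)
  w_1 = 0.213971·1.0326 + -0.007258·5.0233 = 0.1845  (Lockheed)
  w_2 = 0.213971·1.2035 + -0.007258·12.2594 = 0.1685  (Pfizer)
  w_3 = 0.213971·2.4459 + -0.007258·11.2189 = 0.4419  (Ford)
  w_4 = 0.213971·0.4220 + -0.007258·4.2652 = 0.0593  (Starbucks)
Σw_i=1.0000  μᵀw=0.1610
σ²=wᵀΣw=λ₁·μ_p+λ₂ = 0.213971·0.161 + -0.007258 = 0.027192 ≈ 0.0272

0.0272


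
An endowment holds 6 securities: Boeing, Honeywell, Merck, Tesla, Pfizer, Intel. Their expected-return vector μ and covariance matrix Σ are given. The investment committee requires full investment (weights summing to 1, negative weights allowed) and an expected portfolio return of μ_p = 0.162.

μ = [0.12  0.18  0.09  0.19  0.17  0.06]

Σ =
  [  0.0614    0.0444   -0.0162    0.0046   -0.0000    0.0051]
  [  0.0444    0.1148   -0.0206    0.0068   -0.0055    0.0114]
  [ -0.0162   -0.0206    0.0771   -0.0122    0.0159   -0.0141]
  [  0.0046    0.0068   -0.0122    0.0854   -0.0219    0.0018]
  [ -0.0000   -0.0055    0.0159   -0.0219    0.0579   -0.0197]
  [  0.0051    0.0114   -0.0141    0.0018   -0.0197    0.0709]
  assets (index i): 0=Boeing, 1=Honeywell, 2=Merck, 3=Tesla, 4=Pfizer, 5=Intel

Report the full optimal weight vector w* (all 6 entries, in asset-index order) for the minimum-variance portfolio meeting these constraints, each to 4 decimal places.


x=Σ⁻¹μ = [1.0493  1.2768  1.7082  3.4476  4.6060  2.0975]
y=Σ⁻¹𝟙 = [14.7757  4.2177  18.8631  19.9597  27.9987  23.3876]
a=μᵀx=2.073384  b=𝟙ᵀx=14.185314  c=𝟙ᵀy=109.202393  D=ac−b²=25.195363
λ₁=(c·0.162−b)/D = (109.202393·0.162−14.185314)/25.195363 = 0.139132
λ₂=(a−b·0.162)/D = (2.073384−14.185314·0.162)/25.195363 = -0.008916
w* = 0.139132·x + -0.008916·y:
  w_0 = 0.139132·1.0493 + -0.008916·14.7757 = 0.0143  (Boeing)
  w_1 = 0.139132·1.2768 + -0.008916·4.2177 = 0.1400  (Honeywell)
  w_2 = 0.139132·1.7082 + -0.008916·18.8631 = 0.0695  (Merck)
  w_3 = 0.139132·3.4476 + -0.008916·19.9597 = 0.3017  (Tesla)
  w_4 = 0.139132·4.6060 + -0.008916·27.9987 = 0.3912  (Pfizer)
  w_5 = 0.139132·2.0975 + -0.008916·23.3876 = 0.0833  (Intel)
Σw_i=1.0000  μᵀw=0.1620
σ²=wᵀΣw=λ₁·μ_p+λ₂ = 0.139132·0.162 + -0.008916 = 0.013624 ≈ 0.0136

0.0143  0.1400  0.0695  0.3017  0.3912  0.0833


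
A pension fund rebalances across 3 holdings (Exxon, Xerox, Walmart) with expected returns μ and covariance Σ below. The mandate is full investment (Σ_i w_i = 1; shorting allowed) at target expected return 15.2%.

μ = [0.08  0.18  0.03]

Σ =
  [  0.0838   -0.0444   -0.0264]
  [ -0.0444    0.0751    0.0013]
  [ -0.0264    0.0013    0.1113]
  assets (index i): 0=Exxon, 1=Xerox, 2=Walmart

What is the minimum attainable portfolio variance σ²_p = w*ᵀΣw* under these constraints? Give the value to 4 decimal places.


0.0260

g=Σ⁻¹μ = [3.7294  4.5826  1.1006]
h=Σ⁻¹𝟙 = [35.1925  33.8286  16.9371]
a=μᵀg=1.156245  b=𝟙ᵀg=9.412663  c=𝟙ᵀh=85.958247  D=ac−b²=10.790535
λ₁=(c·0.152−b)/D = (85.958247·0.152−9.412663)/10.790535 = 0.338537
λ₂=(a−b·0.152)/D = (1.156245−9.412663·0.152)/10.790535 = -0.025437
w* = 0.338537·g + -0.025437·h:
  w_0 = 0.338537·3.7294 + -0.025437·35.1925 = 0.3673  (Exxon)
  w_1 = 0.338537·4.5826 + -0.025437·33.8286 = 0.6909  (Xerox)
  w_2 = 0.338537·1.1006 + -0.025437·16.9371 = -0.0582  (Walmart)
Σw_i=1.0000  μᵀw=0.1520
σ²=wᵀΣw=λ₁·μ_p+λ₂ = 0.338537·0.152 + -0.025437 = 0.026020 ≈ 0.0260


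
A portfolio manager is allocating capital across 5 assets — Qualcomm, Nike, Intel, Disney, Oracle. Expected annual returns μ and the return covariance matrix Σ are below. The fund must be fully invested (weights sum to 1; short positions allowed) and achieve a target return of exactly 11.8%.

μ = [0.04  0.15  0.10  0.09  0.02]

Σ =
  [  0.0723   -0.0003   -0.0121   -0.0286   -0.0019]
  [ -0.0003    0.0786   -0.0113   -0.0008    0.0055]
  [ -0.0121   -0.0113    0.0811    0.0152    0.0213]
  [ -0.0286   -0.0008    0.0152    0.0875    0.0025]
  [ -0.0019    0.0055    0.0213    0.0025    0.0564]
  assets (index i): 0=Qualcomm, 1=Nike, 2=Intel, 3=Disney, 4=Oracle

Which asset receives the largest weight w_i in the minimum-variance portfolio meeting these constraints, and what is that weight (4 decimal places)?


u=Σ⁻¹μ = [1.2991  2.1947  1.6349  1.2032  -0.4864]
v=Σ⁻¹𝟙 = [22.6916  13.7572  11.3227  16.6575  12.1389]
a=μᵀu=0.643216  b=𝟙ᵀu=5.845469  c=𝟙ᵀv=76.567871  D=ac−b²=15.080137
λ₁=(c·0.118−b)/D = (76.567871·0.118−5.845469)/15.080137 = 0.211506
λ₂=(a−b·0.118)/D = (0.643216−5.845469·0.118)/15.080137 = -0.003087
w* = 0.211506·u + -0.003087·v:
  w_0 = 0.211506·1.2991 + -0.003087·22.6916 = 0.2047  (Qualcomm)
  w_1 = 0.211506·2.1947 + -0.003087·13.7572 = 0.4217  (Nike)
  w_2 = 0.211506·1.6349 + -0.003087·11.3227 = 0.3108  (Intel)
  w_3 = 0.211506·1.2032 + -0.003087·16.6575 = 0.2031  (Disney)
  w_4 = 0.211506·-0.4864 + -0.003087·12.1389 = -0.1404  (Oracle)
Σw_i=1.0000  μᵀw=0.1180
σ²=wᵀΣw=λ₁·μ_p+λ₂ = 0.211506·0.118 + -0.003087 = 0.021871 ≈ 0.0219

Nike (0.4217)


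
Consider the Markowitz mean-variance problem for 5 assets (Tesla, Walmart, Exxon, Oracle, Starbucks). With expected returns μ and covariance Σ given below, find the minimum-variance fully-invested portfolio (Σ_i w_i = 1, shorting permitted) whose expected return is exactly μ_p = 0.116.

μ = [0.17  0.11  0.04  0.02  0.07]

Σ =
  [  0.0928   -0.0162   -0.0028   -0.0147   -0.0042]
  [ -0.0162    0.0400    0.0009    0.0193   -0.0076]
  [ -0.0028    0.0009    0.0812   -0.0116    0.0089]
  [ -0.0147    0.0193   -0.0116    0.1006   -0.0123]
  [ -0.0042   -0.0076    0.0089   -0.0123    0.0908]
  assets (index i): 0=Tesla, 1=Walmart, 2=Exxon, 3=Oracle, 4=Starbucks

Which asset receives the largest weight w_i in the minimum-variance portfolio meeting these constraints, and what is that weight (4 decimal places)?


u=Σ⁻¹μ = [2.5996  4.0194  0.4075  -0.0003  1.1876]
v=Σ⁻¹𝟙 = [18.6779  30.1761  12.4728  10.0974  14.5482]
a=μᵀu=0.983492  b=𝟙ᵀu=8.213847  c=𝟙ᵀv=85.972330  D=ac−b²=17.085806
λ₁=(c·0.116−b)/D = (85.972330·0.116−8.213847)/17.085806 = 0.102948
λ₂=(a−b·0.116)/D = (0.983492−8.213847·0.116)/17.085806 = 0.001796
w* = 0.102948·u + 0.001796·v:
  w_0 = 0.102948·2.5996 + 0.001796·18.6779 = 0.3012  (Tesla)
  w_1 = 0.102948·4.0194 + 0.001796·30.1761 = 0.4680  (Walmart)
  w_2 = 0.102948·0.4075 + 0.001796·12.4728 = 0.0644  (Exxon)
  w_3 = 0.102948·-0.0003 + 0.001796·10.0974 = 0.0181  (Oracle)
  w_4 = 0.102948·1.1876 + 0.001796·14.5482 = 0.1484  (Starbucks)
Σw_i=1.0000  μᵀw=0.1160
σ²=wᵀΣw=λ₁·μ_p+λ₂ = 0.102948·0.116 + 0.001796 = 0.013738 ≈ 0.0137

Walmart (0.4680)


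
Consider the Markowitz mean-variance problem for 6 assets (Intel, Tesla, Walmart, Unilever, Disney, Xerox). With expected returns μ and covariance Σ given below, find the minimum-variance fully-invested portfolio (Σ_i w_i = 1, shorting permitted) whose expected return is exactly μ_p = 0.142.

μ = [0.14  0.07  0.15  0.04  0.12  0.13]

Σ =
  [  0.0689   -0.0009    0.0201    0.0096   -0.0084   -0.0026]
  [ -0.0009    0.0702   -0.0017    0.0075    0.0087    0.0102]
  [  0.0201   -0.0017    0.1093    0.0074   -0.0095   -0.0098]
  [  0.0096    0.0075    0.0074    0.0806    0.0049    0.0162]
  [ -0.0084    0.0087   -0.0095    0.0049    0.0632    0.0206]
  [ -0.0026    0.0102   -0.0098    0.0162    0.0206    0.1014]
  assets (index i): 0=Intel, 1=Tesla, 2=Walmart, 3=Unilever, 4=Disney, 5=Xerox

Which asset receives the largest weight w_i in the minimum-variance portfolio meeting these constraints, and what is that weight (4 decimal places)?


g=Σ⁻¹μ = [1.9726  0.6893  1.2987  -0.2479  1.9436  1.0336]
h=Σ⁻¹𝟙 = [13.3248  11.1931  8.2084  6.9675  14.8772  5.7354]
a=μᵀg=0.876896  b=𝟙ᵀg=6.689820  c=𝟙ᵀh=60.306430  D=ac−b²=8.128797
λ₁=(c·0.142−b)/D = (60.306430·0.142−6.689820)/8.128797 = 0.230501
λ₂=(a−b·0.142)/D = (0.876896−6.689820·0.142)/8.128797 = -0.008988
w* = 0.230501·g + -0.008988·h:
  w_0 = 0.230501·1.9726 + -0.008988·13.3248 = 0.3349  (Intel)
  w_1 = 0.230501·0.6893 + -0.008988·11.1931 = 0.0583  (Tesla)
  w_2 = 0.230501·1.2987 + -0.008988·8.2084 = 0.2256  (Walmart)
  w_3 = 0.230501·-0.2479 + -0.008988·6.9675 = -0.1198  (Unilever)
  w_4 = 0.230501·1.9436 + -0.008988·14.8772 = 0.3143  (Disney)
  w_5 = 0.230501·1.0336 + -0.008988·5.7354 = 0.1867  (Xerox)
Σw_i=1.0000  μᵀw=0.1420
σ²=wᵀΣw=λ₁·μ_p+λ₂ = 0.230501·0.142 + -0.008988 = 0.023744 ≈ 0.0237

Intel (0.3349)


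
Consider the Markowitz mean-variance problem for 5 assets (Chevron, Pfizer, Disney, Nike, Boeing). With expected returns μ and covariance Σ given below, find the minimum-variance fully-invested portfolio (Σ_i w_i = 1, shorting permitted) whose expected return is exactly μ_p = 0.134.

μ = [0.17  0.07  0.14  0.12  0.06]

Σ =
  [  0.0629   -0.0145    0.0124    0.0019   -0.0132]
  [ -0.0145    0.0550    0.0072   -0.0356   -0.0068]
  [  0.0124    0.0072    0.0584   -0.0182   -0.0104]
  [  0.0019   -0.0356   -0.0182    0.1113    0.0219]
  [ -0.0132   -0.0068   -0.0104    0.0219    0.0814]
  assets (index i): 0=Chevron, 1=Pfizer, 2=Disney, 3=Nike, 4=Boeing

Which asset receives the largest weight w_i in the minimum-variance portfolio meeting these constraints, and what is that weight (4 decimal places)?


Chevron (0.3729)

g=Σ⁻¹μ = [3.2540  3.4463  2.1994  2.2425  1.2304]
h=Σ⁻¹𝟙 = [23.9926  37.3075  16.5322  20.0619  16.0070]
a=μᵀg=1.445268  b=𝟙ᵀg=12.372627  c=𝟙ᵀh=113.901255  D=ac−b²=11.535943
λ₁=(c·0.134−b)/D = (113.901255·0.134−12.372627)/11.535943 = 0.250534
λ₂=(a−b·0.134)/D = (1.445268−12.372627·0.134)/11.535943 = -0.018435
w* = 0.250534·g + -0.018435·h:
  w_0 = 0.250534·3.2540 + -0.018435·23.9926 = 0.3729  (Chevron)
  w_1 = 0.250534·3.4463 + -0.018435·37.3075 = 0.1757  (Pfizer)
  w_2 = 0.250534·2.1994 + -0.018435·16.5322 = 0.2463  (Disney)
  w_3 = 0.250534·2.2425 + -0.018435·20.0619 = 0.1920  (Nike)
  w_4 = 0.250534·1.2304 + -0.018435·16.0070 = 0.0132  (Boeing)
Σw_i=1.0000  μᵀw=0.1340
σ²=wᵀΣw=λ₁·μ_p+λ₂ = 0.250534·0.134 + -0.018435 = 0.015137 ≈ 0.0151


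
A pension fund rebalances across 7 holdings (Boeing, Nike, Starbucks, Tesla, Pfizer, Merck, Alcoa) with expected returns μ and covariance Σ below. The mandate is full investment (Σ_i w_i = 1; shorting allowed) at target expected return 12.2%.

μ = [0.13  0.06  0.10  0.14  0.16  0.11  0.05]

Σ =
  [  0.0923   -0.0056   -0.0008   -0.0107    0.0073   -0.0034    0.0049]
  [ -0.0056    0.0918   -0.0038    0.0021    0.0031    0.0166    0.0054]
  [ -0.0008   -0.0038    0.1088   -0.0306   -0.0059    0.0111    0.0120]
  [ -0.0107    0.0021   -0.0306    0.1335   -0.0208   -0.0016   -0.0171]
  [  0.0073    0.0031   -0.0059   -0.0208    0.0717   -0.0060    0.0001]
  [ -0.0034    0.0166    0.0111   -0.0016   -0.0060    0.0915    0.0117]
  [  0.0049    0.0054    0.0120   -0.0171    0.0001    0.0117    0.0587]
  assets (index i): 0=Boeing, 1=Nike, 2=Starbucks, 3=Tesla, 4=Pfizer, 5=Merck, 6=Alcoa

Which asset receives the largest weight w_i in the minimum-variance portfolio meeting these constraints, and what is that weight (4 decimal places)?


u=Σ⁻¹μ = [1.4585  0.4106  1.4799  2.0574  2.8774  1.1300  0.7590]
v=Σ⁻¹𝟙 = [11.3114  8.7734  12.6199  16.2008  18.7777  7.7140  15.8545]
a=μᵀu=1.272889  b=𝟙ᵀu=10.172678  c=𝟙ᵀv=91.251675  D=ac−b²=12.669842
λ₁=(c·0.122−b)/D = (91.251675·0.122−10.172678)/12.669842 = 0.075773
λ₂=(a−b·0.122)/D = (1.272889−10.172678·0.122)/12.669842 = 0.002512
w* = 0.075773·u + 0.002512·v:
  w_0 = 0.075773·1.4585 + 0.002512·11.3114 = 0.1389  (Boeing)
  w_1 = 0.075773·0.4106 + 0.002512·8.7734 = 0.0531  (Nike)
  w_2 = 0.075773·1.4799 + 0.002512·12.6199 = 0.1438  (Starbucks)
  w_3 = 0.075773·2.0574 + 0.002512·16.2008 = 0.1966  (Tesla)
  w_4 = 0.075773·2.8774 + 0.002512·18.7777 = 0.2652  (Pfizer)
  w_5 = 0.075773·1.1300 + 0.002512·7.7140 = 0.1050  (Merck)
  w_6 = 0.075773·0.7590 + 0.002512·15.8545 = 0.0973  (Alcoa)
Σw_i=1.0000  μᵀw=0.1220
σ²=wᵀΣw=λ₁·μ_p+λ₂ = 0.075773·0.122 + 0.002512 = 0.011756 ≈ 0.0118

Pfizer (0.2652)


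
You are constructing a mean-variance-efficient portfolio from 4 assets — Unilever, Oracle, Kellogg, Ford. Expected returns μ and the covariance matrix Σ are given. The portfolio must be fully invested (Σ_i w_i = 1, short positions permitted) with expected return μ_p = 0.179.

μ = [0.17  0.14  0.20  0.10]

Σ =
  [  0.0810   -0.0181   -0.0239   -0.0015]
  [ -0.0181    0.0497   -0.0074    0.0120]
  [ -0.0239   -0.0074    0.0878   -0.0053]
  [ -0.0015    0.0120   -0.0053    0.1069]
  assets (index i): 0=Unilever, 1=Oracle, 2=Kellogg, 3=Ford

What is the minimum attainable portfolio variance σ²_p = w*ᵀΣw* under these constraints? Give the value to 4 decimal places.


0.0178

x=Σ⁻¹μ = [4.3406  4.8225  3.9051  0.6486]
y=Σ⁻¹𝟙 = [25.7133  30.9122  21.4354  7.3081]
a=μᵀx=2.258941  b=𝟙ᵀx=13.716871  c=𝟙ᵀy=85.369047  D=ac−b²=4.691096
λ₁=(c·0.179−b)/D = (85.369047·0.179−13.716871)/4.691096 = 0.333438
λ₂=(a−b·0.179)/D = (2.258941−13.716871·0.179)/4.691096 = -0.041862
w* = 0.333438·x + -0.041862·y:
  w_0 = 0.333438·4.3406 + -0.041862·25.7133 = 0.3709  (Unilever)
  w_1 = 0.333438·4.8225 + -0.041862·30.9122 = 0.3140  (Oracle)
  w_2 = 0.333438·3.9051 + -0.041862·21.4354 = 0.4048  (Kellogg)
  w_3 = 0.333438·0.6486 + -0.041862·7.3081 = -0.0897  (Ford)
Σw_i=1.0000  μᵀw=0.1790
σ²=wᵀΣw=λ₁·μ_p+λ₂ = 0.333438·0.179 + -0.041862 = 0.017823 ≈ 0.0178


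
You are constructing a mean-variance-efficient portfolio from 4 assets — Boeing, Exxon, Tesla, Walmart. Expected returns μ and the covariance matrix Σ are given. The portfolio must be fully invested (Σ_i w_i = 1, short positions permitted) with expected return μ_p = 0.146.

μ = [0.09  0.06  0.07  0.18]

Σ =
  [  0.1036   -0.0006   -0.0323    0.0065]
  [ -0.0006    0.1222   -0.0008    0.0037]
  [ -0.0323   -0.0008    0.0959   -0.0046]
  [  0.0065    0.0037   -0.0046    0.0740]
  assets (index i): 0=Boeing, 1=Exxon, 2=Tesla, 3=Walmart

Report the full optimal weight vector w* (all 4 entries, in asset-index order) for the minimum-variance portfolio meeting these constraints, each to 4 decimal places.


p=Σ⁻¹μ = [1.1014  0.4320  1.2191  2.3899]
q=Σ⁻¹𝟙 = [13.8044  7.9642  15.7613  12.8825]
a=μᵀp=0.640561  b=𝟙ᵀp=5.142393  c=𝟙ᵀq=50.412439  D=ac−b²=5.848020
λ₁=(c·0.146−b)/D = (50.412439·0.146−5.142393)/5.848020 = 0.379243
λ₂=(a−b·0.146)/D = (0.640561−5.142393·0.146)/5.848020 = -0.018849
w* = 0.379243·p + -0.018849·q:
  w_0 = 0.379243·1.1014 + -0.018849·13.8044 = 0.1575  (Boeing)
  w_1 = 0.379243·0.4320 + -0.018849·7.9642 = 0.0137  (Exxon)
  w_2 = 0.379243·1.2191 + -0.018849·15.7613 = 0.1653  (Tesla)
  w_3 = 0.379243·2.3899 + -0.018849·12.8825 = 0.6635  (Walmart)
Σw_i=1.0000  μᵀw=0.1460
σ²=wᵀΣw=λ₁·μ_p+λ₂ = 0.379243·0.146 + -0.018849 = 0.036521 ≈ 0.0365

0.1575  0.0137  0.1653  0.6635


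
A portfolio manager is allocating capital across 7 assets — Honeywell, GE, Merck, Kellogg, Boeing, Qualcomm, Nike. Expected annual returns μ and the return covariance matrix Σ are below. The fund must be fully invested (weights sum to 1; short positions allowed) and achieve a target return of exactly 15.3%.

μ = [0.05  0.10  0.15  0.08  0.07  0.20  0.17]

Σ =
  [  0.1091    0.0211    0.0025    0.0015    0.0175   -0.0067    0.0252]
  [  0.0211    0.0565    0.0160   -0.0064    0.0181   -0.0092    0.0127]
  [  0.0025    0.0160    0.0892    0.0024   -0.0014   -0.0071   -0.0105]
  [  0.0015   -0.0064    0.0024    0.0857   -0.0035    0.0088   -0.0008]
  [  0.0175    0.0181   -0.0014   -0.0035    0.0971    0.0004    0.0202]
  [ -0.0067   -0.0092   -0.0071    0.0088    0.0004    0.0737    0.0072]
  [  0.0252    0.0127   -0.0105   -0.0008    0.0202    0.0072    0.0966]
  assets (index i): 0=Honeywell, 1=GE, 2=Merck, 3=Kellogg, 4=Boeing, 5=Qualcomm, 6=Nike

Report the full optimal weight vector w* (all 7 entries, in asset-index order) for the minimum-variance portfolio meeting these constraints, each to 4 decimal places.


g=Σ⁻¹μ = [-0.0825  1.4173  1.8200  0.7225  0.1900  2.8198  1.5489]
h=Σ⁻¹𝟙 = [4.6819  13.2774  10.3979  11.0891  6.1748  14.6879  6.2211]
a=μᵀg=1.308993  b=𝟙ᵀg=8.436055  c=𝟙ᵀh=66.530101  D=ac−b²=15.920389
λ₁=(c·0.153−b)/D = (66.530101·0.153−8.436055)/15.920389 = 0.109485
λ₂=(a−b·0.153)/D = (1.308993−8.436055·0.153)/15.920389 = 0.001148
w* = 0.109485·g + 0.001148·h:
  w_0 = 0.109485·-0.0825 + 0.001148·4.6819 = -0.0037  (Honeywell)
  w_1 = 0.109485·1.4173 + 0.001148·13.2774 = 0.1704  (GE)
  w_2 = 0.109485·1.8200 + 0.001148·10.3979 = 0.2112  (Merck)
  w_3 = 0.109485·0.7225 + 0.001148·11.0891 = 0.0918  (Kellogg)
  w_4 = 0.109485·0.1900 + 0.001148·6.1748 = 0.0279  (Boeing)
  w_5 = 0.109485·2.8198 + 0.001148·14.6879 = 0.3256  (Qualcomm)
  w_6 = 0.109485·1.5489 + 0.001148·6.2211 = 0.1767  (Nike)
Σw_i=1.0000  μᵀw=0.1530
σ²=wᵀΣw=λ₁·μ_p+λ₂ = 0.109485·0.153 + 0.001148 = 0.017899 ≈ 0.0179

-0.0037  0.1704  0.2112  0.0918  0.0279  0.3256  0.1767
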